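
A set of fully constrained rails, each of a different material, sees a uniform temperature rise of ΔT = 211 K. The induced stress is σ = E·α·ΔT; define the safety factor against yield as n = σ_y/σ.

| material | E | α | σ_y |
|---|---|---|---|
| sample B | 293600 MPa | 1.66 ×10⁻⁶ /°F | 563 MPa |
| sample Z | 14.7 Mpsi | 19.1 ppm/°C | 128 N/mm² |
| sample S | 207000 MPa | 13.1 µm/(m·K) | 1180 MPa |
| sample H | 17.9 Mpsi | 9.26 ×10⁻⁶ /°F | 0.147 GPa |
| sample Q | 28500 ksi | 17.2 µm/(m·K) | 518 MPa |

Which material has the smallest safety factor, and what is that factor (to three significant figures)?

With everything in SI (GPa, ×10⁻⁶/K, MPa):
  sample B: E = 293.6, α = 2.99, σ_y = 563.0 → σ = 185 MPa, n = 3.04
  sample Z: E = 101.4, α = 19.1, σ_y = 128.0 → σ = 408 MPa, n = 0.313
  sample S: E = 207.0, α = 13.1, σ_y = 1180 → σ = 572 MPa, n = 2.06
  sample H: E = 123.4, α = 16.7, σ_y = 147.0 → σ = 434 MPa, n = 0.339
  sample Q: E = 196.5, α = 17.2, σ_y = 518.0 → σ = 713 MPa, n = 0.726
Sample Z has the lowest safety factor, n = 0.313.

sample Z, n = 0.313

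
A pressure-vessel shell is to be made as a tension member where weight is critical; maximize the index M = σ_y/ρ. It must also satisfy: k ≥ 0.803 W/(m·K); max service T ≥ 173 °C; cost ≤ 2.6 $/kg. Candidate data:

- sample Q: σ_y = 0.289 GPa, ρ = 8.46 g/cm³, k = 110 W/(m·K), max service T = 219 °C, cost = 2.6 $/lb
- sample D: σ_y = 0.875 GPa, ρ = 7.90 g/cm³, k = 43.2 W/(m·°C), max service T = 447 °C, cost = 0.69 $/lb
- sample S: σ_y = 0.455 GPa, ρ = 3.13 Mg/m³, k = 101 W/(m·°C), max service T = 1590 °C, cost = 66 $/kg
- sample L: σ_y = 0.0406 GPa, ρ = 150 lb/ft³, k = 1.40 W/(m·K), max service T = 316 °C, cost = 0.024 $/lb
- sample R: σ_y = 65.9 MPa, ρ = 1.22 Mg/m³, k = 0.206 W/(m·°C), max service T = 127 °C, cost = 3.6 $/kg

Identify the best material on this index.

Screen on constraints: k ≥ 0.803 W/(m·K); max service T ≥ 173 °C; cost ≤ 2.6 $/kg. Survivors: sample D, sample L.
After converting to SI:
  sample D: σ_y = 875.0 MPa, ρ = 7900 kg/m³
  sample L: σ_y = 40.60 MPa, ρ = 2403 kg/m³
  sample D: M = 111 kN·m/kg
  sample L: M = 16.9 kN·m/kg
Sample D ranks first.

sample D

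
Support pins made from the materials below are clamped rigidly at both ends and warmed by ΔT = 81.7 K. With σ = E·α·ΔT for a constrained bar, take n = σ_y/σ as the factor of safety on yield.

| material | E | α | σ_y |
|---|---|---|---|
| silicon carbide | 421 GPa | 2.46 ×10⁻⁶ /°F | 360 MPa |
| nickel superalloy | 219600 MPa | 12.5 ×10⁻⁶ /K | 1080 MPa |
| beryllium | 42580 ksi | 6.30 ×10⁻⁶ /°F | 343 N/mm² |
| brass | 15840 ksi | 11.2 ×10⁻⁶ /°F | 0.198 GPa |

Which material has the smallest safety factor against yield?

brass

With everything in SI (GPa, ×10⁻⁶/K, MPa):
  silicon carbide: E = 421.0, α = 4.43, σ_y = 360.0 → σ = 152 MPa, n = 2.36
  nickel superalloy: E = 219.6, α = 12.5, σ_y = 1080 → σ = 224 MPa, n = 4.82
  beryllium: E = 293.6, α = 11.3, σ_y = 343.0 → σ = 272 MPa, n = 1.26
  brass: E = 109.2, α = 20.2, σ_y = 198.0 → σ = 180 MPa, n = 1.10
Brass has the lowest safety factor, n = 1.10.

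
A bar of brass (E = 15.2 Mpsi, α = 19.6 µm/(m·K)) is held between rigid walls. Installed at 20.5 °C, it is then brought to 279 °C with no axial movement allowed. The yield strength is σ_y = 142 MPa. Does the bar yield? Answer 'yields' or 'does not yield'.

yields

E = 15.2 Mpsi = 104.8 GPa.
ΔT = 258.5 K. Constrained thermal stress σ = E·α·ΔT = 104.8×10³ MPa × 19.6×10⁻⁶ × 258.5 = 531 MPa (compressive).
Compare to σ_y = 142 MPa: σ ≥ σ_y, so it yields.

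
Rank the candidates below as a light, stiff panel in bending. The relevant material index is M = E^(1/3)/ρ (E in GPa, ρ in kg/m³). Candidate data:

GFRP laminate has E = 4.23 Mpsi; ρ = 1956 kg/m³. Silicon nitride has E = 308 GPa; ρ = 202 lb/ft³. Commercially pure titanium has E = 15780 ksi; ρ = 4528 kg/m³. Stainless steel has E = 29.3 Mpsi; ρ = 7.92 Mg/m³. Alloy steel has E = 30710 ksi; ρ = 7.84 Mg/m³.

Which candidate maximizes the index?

silicon nitride

Convert each candidate to consistent units, then evaluate M:
  GFRP laminate: E = 29.16 GPa, ρ = 1956 kg/m³
  silicon nitride: E = 308.0 GPa, ρ = 3236 kg/m³
  commercially pure titanium: E = 108.8 GPa, ρ = 4528 kg/m³
  stainless steel: E = 202.0 GPa, ρ = 7920 kg/m³
  alloy steel: E = 211.7 GPa, ρ = 7840 kg/m³
  silicon nitride: M = 2.09×10⁻³
  GFRP laminate: M = 1.57×10⁻³
  commercially pure titanium: M = 1.05×10⁻³
  alloy steel: M = 0.760×10⁻³
  stainless steel: M = 0.741×10⁻³
The maximum is for silicon nitride.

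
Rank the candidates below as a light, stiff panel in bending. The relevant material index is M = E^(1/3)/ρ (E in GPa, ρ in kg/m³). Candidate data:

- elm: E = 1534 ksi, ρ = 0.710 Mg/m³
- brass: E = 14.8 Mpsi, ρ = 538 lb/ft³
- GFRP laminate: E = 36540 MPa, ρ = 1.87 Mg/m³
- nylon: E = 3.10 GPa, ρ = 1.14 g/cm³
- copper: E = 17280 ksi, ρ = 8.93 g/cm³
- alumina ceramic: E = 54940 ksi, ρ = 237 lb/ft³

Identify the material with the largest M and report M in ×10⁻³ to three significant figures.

After converting to SI:
  elm: E = 10.58 GPa, ρ = 710.0 kg/m³
  brass: E = 102.0 GPa, ρ = 8618 kg/m³
  GFRP laminate: E = 36.54 GPa, ρ = 1870 kg/m³
  nylon: E = 3.100 GPa, ρ = 1140 kg/m³
  copper: E = 119.1 GPa, ρ = 8930 kg/m³
  alumina ceramic: E = 378.8 GPa, ρ = 3796 kg/m³
  elm: M = 3.09×10⁻³
  alumina ceramic: M = 1.91×10⁻³
  GFRP laminate: M = 1.77×10⁻³
  nylon: M = 1.28×10⁻³
  copper: M = 0.551×10⁻³
  brass: M = 0.542×10⁻³
Elm ranks first.

elm, M = 3.09×10⁻³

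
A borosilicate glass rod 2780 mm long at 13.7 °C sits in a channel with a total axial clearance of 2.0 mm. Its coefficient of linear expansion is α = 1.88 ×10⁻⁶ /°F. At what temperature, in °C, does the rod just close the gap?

α = 1.88×10⁻⁶/°F × 9/5 = 3.38×10⁻⁶/K.
α·L₀·ΔT = 2.0 mm ⇒ ΔT = 2.0 / (3.38×10⁻⁶ × 2780.0) = 212.6 K.
T = 13.7 + 212.6 = 226.3 °C.

226 °C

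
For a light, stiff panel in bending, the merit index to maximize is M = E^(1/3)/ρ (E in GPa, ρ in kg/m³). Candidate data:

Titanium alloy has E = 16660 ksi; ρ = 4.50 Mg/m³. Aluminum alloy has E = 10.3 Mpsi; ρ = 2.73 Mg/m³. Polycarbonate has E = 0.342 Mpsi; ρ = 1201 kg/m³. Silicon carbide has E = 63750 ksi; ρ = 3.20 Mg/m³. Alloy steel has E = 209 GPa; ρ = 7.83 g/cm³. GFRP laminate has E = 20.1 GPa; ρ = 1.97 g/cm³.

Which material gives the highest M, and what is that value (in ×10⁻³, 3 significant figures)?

After converting to SI:
  titanium alloy: E = 114.9 GPa, ρ = 4500 kg/m³
  aluminum alloy: E = 71.02 GPa, ρ = 2730 kg/m³
  polycarbonate: E = 2.358 GPa, ρ = 1201 kg/m³
  silicon carbide: E = 439.5 GPa, ρ = 3200 kg/m³
  alloy steel: E = 209.0 GPa, ρ = 7830 kg/m³
  GFRP laminate: E = 20.10 GPa, ρ = 1970 kg/m³
  silicon carbide: M = 2.38×10⁻³
  aluminum alloy: M = 1.52×10⁻³
  GFRP laminate: M = 1.38×10⁻³
  polycarbonate: M = 1.11×10⁻³
  titanium alloy: M = 1.08×10⁻³
  alloy steel: M = 0.758×10⁻³
The maximum is for silicon carbide.

silicon carbide, M = 2.38×10⁻³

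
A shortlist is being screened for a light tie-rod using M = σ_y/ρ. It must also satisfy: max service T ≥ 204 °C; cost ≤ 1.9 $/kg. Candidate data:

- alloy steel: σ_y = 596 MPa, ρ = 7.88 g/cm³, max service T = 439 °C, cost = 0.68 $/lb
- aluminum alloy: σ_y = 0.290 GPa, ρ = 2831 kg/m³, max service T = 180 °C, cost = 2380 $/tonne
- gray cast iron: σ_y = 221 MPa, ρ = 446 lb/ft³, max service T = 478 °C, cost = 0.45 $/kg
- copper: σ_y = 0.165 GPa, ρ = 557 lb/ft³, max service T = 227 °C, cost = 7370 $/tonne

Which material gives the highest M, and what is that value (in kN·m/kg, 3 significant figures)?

Screen on constraints: max service T ≥ 204 °C; cost ≤ 1.9 $/kg. Survivors: alloy steel, gray cast iron.
Convert each candidate to consistent units, then evaluate M:
  alloy steel: σ_y = 596.0 MPa, ρ = 7880 kg/m³
  gray cast iron: σ_y = 221.0 MPa, ρ = 7144 kg/m³
  alloy steel: M = 75.6 kN·m/kg
  gray cast iron: M = 30.9 kN·m/kg
Alloy steel ranks first.

alloy steel, M = 75.6 kN·m/kg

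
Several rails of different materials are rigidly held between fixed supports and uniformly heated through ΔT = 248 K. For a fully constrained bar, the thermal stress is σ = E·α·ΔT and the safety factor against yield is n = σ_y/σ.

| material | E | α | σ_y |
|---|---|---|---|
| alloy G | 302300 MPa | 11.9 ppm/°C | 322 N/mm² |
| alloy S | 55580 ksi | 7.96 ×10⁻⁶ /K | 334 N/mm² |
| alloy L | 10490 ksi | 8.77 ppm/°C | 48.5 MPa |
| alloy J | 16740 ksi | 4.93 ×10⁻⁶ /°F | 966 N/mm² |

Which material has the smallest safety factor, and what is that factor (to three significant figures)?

With everything in SI (GPa, ×10⁻⁶/K, MPa):
  alloy G: E = 302.3, α = 11.9, σ_y = 322.0 → σ = 892 MPa, n = 0.361
  alloy S: E = 383.2, α = 7.96, σ_y = 334.0 → σ = 756 MPa, n = 0.442
  alloy L: E = 72.33, α = 8.77, σ_y = 48.50 → σ = 157 MPa, n = 0.308
  alloy J: E = 115.4, α = 8.87, σ_y = 966.0 → σ = 254 MPa, n = 3.80
Alloy L has the lowest safety factor, n = 0.308.

alloy L, n = 0.308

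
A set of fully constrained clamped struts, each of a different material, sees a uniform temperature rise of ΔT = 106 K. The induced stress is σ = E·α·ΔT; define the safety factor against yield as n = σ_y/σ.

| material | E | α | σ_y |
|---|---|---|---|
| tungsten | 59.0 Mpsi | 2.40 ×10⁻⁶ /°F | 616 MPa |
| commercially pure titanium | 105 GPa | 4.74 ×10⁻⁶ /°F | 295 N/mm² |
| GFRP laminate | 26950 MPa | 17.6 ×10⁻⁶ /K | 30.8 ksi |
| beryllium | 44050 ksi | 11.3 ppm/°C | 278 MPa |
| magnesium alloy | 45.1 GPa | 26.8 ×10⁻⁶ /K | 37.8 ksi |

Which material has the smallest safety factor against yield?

beryllium

With everything in SI (GPa, ×10⁻⁶/K, MPa):
  tungsten: E = 406.8, α = 4.32, σ_y = 616.0 → σ = 186 MPa, n = 3.31
  commercially pure titanium: E = 105.0, α = 8.53, σ_y = 295.0 → σ = 95.0 MPa, n = 3.11
  GFRP laminate: E = 26.95, α = 17.6, σ_y = 212.4 → σ = 50.3 MPa, n = 4.22
  beryllium: E = 303.7, α = 11.3, σ_y = 278.0 → σ = 364 MPa, n = 0.764
  magnesium alloy: E = 45.10, α = 26.8, σ_y = 260.6 → σ = 128 MPa, n = 2.03
Smallest n: beryllium with n = 0.764.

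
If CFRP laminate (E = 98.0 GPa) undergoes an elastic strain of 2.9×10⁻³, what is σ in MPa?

284 MPa

σ = E·ε = 98000 MPa × 2.9×10⁻³ = 284 MPa.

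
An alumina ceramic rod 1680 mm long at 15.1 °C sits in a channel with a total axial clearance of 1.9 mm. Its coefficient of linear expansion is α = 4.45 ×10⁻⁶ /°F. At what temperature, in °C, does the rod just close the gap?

α = 4.45×10⁻⁶/°F × 9/5 = 8.01×10⁻⁶/K.
α·L₀·ΔT = 1.9 mm ⇒ ΔT = 1.9 / (8.01×10⁻⁶ × 1680.0) = 141.2 K.
T = 15.1 + 141.2 = 156.3 °C.

156 °C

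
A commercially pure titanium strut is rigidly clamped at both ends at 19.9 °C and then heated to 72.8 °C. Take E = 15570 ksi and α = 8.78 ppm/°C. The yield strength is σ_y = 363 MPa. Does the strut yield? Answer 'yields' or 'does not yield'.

E = 15570 ksi = 107.4 GPa.
ΔT = 52.90 K. Constrained thermal stress σ = E·α·ΔT = 107.4×10³ MPa × 8.78×10⁻⁶ × 52.90 = 49.9 MPa (compressive).
Compare to σ_y = 363 MPa: σ < σ_y, so it does not yield.

does not yield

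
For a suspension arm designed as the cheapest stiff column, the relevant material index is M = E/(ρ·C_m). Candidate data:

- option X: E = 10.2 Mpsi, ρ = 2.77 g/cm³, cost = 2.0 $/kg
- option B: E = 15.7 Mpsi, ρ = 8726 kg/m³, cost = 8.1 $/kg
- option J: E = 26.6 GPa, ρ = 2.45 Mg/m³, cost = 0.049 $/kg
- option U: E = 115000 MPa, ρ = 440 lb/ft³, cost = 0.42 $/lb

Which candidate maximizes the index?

Convert each candidate to consistent units, then evaluate M:
  option X: E = 70.33 GPa, ρ = 2770 kg/m³, cost = 2.000 $/kg
  option B: E = 108.2 GPa, ρ = 8726 kg/m³, cost = 8.100 $/kg
  option J: E = 26.60 GPa, ρ = 2450 kg/m³, cost = 0.04900 $/kg
  option U: E = 115.0 GPa, ρ = 7048 kg/m³, cost = 0.9259 $/kg
  option J: M = 222 MN·m per $
  option U: M = 17.6 MN·m per $
  option X: M = 12.7 MN·m per $
  option B: M = 1.53 MN·m per $
The maximum is for option J.

option J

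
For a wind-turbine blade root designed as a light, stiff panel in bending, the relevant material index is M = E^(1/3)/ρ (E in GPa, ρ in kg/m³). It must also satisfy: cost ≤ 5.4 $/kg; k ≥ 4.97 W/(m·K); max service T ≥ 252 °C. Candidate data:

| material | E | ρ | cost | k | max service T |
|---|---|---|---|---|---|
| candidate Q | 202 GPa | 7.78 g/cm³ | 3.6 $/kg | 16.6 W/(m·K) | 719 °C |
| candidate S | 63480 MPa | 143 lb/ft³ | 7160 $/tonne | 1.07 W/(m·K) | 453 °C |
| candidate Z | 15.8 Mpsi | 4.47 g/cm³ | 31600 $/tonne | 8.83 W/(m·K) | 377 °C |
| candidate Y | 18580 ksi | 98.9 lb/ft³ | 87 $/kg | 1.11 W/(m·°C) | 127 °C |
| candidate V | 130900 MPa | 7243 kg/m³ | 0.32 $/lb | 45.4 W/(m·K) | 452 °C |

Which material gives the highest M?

Screen on constraints: cost ≤ 5.4 $/kg; k ≥ 4.97 W/(m·K); max service T ≥ 252 °C. Survivors: candidate Q, candidate V.
Putting every candidate on a common basis:
  candidate Q: E = 202.0 GPa, ρ = 7780 kg/m³
  candidate V: E = 130.9 GPa, ρ = 7243 kg/m³
  candidate Q: M = 0.754×10⁻³
  candidate V: M = 0.701×10⁻³
Candidate Q ranks first.

candidate Q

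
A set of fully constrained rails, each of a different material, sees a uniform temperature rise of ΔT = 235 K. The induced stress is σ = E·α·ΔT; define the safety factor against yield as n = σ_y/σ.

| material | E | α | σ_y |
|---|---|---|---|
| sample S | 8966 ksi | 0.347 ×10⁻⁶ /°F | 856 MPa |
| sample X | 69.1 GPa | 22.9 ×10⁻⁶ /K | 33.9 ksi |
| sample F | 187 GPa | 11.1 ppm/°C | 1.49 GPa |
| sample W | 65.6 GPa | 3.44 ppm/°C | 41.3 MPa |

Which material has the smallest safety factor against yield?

Per material, after unit conversion:
  sample S: E = 61.82, α = 0.625, σ_y = 856.0 → σ = 9.07 MPa, n = 94.3
  sample X: E = 69.10, α = 22.9, σ_y = 233.7 → σ = 372 MPa, n = 0.629
  sample F: E = 187.0, α = 11.1, σ_y = 1490 → σ = 488 MPa, n = 3.05
  sample W: E = 65.60, α = 3.44, σ_y = 41.30 → σ = 53.0 MPa, n = 0.779
Sample X has the lowest safety factor, n = 0.629.

sample X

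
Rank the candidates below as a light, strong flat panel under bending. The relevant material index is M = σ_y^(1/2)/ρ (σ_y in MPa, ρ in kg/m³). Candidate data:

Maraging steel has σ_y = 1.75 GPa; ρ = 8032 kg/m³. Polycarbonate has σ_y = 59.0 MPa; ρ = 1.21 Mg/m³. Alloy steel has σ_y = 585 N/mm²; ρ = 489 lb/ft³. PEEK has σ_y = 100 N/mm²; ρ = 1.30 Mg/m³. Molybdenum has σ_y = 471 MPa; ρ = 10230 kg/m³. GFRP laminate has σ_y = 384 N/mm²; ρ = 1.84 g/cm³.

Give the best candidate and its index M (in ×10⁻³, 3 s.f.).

Putting every candidate on a common basis:
  maraging steel: σ_y = 1750 MPa, ρ = 8032 kg/m³
  polycarbonate: σ_y = 59.00 MPa, ρ = 1210 kg/m³
  alloy steel: σ_y = 585.0 MPa, ρ = 7833 kg/m³
  PEEK: σ_y = 100.0 MPa, ρ = 1300 kg/m³
  molybdenum: σ_y = 471.0 MPa, ρ = 10230 kg/m³
  GFRP laminate: σ_y = 384.0 MPa, ρ = 1840 kg/m³
  GFRP laminate: M = 10.6×10⁻³
  PEEK: M = 7.69×10⁻³
  polycarbonate: M = 6.35×10⁻³
  maraging steel: M = 5.21×10⁻³
  alloy steel: M = 3.09×10⁻³
  molybdenum: M = 2.12×10⁻³
GFRP laminate ranks first.

GFRP laminate, M = 10.6×10⁻³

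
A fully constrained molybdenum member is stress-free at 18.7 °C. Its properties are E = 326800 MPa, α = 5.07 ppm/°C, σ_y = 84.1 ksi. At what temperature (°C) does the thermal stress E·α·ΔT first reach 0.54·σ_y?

E = 326800 MPa = 326.8 GPa.
σ_y = 84.1 ksi = 579.8 MPa.
E·α·ΔT = 313.1 MPa ⇒ ΔT = 313.1 / (326.8×10³ × 5.07×10⁻⁶) = 189.0 K.
T = 18.7 + 189.0 = 207.7 °C.

208 °C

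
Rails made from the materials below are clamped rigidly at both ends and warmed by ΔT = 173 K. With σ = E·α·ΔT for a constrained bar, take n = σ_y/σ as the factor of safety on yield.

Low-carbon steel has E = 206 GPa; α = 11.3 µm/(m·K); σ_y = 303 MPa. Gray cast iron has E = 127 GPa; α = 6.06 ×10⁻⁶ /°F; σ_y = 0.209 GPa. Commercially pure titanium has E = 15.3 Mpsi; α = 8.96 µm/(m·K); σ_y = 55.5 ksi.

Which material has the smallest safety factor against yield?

low-carbon steel

With everything in SI (GPa, ×10⁻⁶/K, MPa):
  low-carbon steel: E = 206.0, α = 11.3, σ_y = 303.0 → σ = 403 MPa, n = 0.752
  gray cast iron: E = 127.0, α = 10.9, σ_y = 209.0 → σ = 240 MPa, n = 0.872
  commercially pure titanium: E = 105.5, α = 8.96, σ_y = 382.7 → σ = 164 MPa, n = 2.34
Smallest n: low-carbon steel with n = 0.752.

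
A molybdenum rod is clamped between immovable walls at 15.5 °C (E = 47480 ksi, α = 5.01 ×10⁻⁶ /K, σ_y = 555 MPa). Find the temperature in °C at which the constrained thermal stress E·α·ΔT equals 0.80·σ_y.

286 °C

E = 47480 ksi = 327.4 GPa.
E·α·ΔT = 444.0 MPa ⇒ ΔT = 444.0 / (327.4×10³ × 5.01×10⁻⁶) = 270.7 K.
T = 15.5 + 270.7 = 286.2 °C.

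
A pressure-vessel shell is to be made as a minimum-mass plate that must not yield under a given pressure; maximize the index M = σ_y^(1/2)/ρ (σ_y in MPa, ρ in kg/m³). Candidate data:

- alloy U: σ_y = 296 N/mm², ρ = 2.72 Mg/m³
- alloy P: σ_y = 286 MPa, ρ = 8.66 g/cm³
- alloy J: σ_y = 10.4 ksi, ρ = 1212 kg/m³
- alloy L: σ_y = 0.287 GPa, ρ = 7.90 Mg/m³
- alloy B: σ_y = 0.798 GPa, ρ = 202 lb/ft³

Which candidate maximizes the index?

alloy B

In SI units:
  alloy U: σ_y = 296.0 MPa, ρ = 2720 kg/m³
  alloy P: σ_y = 286.0 MPa, ρ = 8660 kg/m³
  alloy J: σ_y = 71.71 MPa, ρ = 1212 kg/m³
  alloy L: σ_y = 287.0 MPa, ρ = 7900 kg/m³
  alloy B: σ_y = 798.0 MPa, ρ = 3236 kg/m³
  alloy B: M = 8.73×10⁻³
  alloy J: M = 6.99×10⁻³
  alloy U: M = 6.33×10⁻³
  alloy L: M = 2.14×10⁻³
  alloy P: M = 1.95×10⁻³
The maximum is for alloy B.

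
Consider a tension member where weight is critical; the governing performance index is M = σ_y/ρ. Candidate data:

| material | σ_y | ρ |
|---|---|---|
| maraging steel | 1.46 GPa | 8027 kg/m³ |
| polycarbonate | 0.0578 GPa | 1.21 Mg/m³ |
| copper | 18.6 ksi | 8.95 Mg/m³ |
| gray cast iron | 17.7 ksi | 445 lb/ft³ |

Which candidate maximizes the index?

Putting every candidate on a common basis:
  maraging steel: σ_y = 1460 MPa, ρ = 8027 kg/m³
  polycarbonate: σ_y = 57.80 MPa, ρ = 1210 kg/m³
  copper: σ_y = 128.2 MPa, ρ = 8950 kg/m³
  gray cast iron: σ_y = 122.0 MPa, ρ = 7128 kg/m³
  maraging steel: M = 182 kN·m/kg
  polycarbonate: M = 47.8 kN·m/kg
  gray cast iron: M = 17.1 kN·m/kg
  copper: M = 14.3 kN·m/kg
Maraging steel ranks first.

maraging steel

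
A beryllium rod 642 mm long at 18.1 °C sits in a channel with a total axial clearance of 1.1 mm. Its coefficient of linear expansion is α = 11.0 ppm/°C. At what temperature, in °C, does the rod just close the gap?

174 °C

α·L₀·ΔT = 1.1 mm ⇒ ΔT = 1.1 / (11.0×10⁻⁶ × 642.0) = 155.8 K.
T = 18.1 + 155.8 = 173.9 °C.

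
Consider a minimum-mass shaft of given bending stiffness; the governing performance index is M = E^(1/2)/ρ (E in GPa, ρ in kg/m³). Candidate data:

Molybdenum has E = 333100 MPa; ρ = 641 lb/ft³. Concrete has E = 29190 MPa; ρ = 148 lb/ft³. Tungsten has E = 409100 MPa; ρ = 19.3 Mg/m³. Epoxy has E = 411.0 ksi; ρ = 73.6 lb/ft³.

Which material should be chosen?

concrete

Putting every candidate on a common basis:
  molybdenum: E = 333.1 GPa, ρ = 10270 kg/m³
  concrete: E = 29.19 GPa, ρ = 2371 kg/m³
  tungsten: E = 409.1 GPa, ρ = 19300 kg/m³
  epoxy: E = 2.834 GPa, ρ = 1179 kg/m³
  concrete: M = 2.28×10⁻³
  molybdenum: M = 1.78×10⁻³
  epoxy: M = 1.43×10⁻³
  tungsten: M = 1.05×10⁻³
Concrete ranks first.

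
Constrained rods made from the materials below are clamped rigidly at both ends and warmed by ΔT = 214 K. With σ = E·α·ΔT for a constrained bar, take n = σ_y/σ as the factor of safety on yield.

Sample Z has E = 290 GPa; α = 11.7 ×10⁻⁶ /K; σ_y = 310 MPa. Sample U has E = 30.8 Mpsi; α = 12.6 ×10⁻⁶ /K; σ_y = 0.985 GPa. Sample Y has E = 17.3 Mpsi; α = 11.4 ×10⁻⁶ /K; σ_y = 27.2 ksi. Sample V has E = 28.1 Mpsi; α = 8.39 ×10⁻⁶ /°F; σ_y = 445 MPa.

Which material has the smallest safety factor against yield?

sample Z

Per material, after unit conversion:
  sample Z: E = 290.0, α = 11.7, σ_y = 310.0 → σ = 726 MPa, n = 0.427
  sample U: E = 212.4, α = 12.6, σ_y = 985.0 → σ = 573 MPa, n = 1.72
  sample Y: E = 119.3, α = 11.4, σ_y = 187.5 → σ = 291 MPa, n = 0.644
  sample V: E = 193.7, α = 15.1, σ_y = 445.0 → σ = 626 MPa, n = 0.711
The minimum is sample Z at n = 0.427.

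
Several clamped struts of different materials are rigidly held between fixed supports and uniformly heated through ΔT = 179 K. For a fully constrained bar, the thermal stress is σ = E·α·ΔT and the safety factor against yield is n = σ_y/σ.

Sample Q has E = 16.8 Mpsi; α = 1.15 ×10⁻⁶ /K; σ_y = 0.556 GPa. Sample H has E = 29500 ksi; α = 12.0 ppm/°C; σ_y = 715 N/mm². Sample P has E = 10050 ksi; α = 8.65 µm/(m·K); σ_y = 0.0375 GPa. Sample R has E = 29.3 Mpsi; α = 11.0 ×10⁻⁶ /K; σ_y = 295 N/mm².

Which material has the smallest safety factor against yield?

sample P

Converting E to GPa, α to ×10⁻⁶/K, σ_y to MPa, then σ and n for each:
  sample Q: E = 115.8, α = 1.15, σ_y = 556.0 → σ = 23.8 MPa, n = 23.3
  sample H: E = 203.4, α = 12.0, σ_y = 715.0 → σ = 437 MPa, n = 1.64
  sample P: E = 69.29, α = 8.65, σ_y = 37.50 → σ = 107 MPa, n = 0.350
  sample R: E = 202.0, α = 11.0, σ_y = 295.0 → σ = 398 MPa, n = 0.742
The minimum is sample P at n = 0.350.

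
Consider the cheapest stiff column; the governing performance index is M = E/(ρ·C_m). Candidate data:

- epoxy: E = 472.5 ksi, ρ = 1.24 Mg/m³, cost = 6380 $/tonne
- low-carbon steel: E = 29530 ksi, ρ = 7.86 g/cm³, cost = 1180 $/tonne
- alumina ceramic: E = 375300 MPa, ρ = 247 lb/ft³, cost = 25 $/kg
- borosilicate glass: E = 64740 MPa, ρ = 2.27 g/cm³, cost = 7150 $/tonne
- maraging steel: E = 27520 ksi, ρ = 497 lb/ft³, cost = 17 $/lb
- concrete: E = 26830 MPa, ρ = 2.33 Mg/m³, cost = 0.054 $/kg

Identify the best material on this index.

concrete

After converting to SI:
  epoxy: E = 3.258 GPa, ρ = 1240 kg/m³, cost = 6.380 $/kg
  low-carbon steel: E = 203.6 GPa, ρ = 7860 kg/m³, cost = 1.180 $/kg
  alumina ceramic: E = 375.3 GPa, ρ = 3957 kg/m³, cost = 25.00 $/kg
  borosilicate glass: E = 64.74 GPa, ρ = 2270 kg/m³, cost = 7.150 $/kg
  maraging steel: E = 189.7 GPa, ρ = 7961 kg/m³, cost = 37.48 $/kg
  concrete: E = 26.83 GPa, ρ = 2330 kg/m³, cost = 0.05400 $/kg
  concrete: M = 213 MN·m per $
  low-carbon steel: M = 22.0 MN·m per $
  borosilicate glass: M = 3.99 MN·m per $
  alumina ceramic: M = 3.79 MN·m per $
  maraging steel: M = 0.636 MN·m per $
  epoxy: M = 0.412 MN·m per $
The maximum is for concrete.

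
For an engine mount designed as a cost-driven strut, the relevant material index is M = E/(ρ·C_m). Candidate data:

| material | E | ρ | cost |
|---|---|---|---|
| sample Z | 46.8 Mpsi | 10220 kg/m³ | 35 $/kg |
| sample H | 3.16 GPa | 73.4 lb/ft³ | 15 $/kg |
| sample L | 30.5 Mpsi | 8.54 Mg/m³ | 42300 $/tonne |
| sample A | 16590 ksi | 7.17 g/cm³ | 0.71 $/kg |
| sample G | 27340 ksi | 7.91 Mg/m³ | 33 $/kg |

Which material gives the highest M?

Convert each candidate to consistent units, then evaluate M:
  sample Z: E = 322.7 GPa, ρ = 10220 kg/m³, cost = 35.00 $/kg
  sample H: E = 3.160 GPa, ρ = 1176 kg/m³, cost = 15.00 $/kg
  sample L: E = 210.3 GPa, ρ = 8540 kg/m³, cost = 42.30 $/kg
  sample A: E = 114.4 GPa, ρ = 7170 kg/m³, cost = 0.7100 $/kg
  sample G: E = 188.5 GPa, ρ = 7910 kg/m³, cost = 33.00 $/kg
  sample A: M = 22.5 MN·m per $
  sample Z: M = 0.902 MN·m per $
  sample G: M = 0.722 MN·m per $
  sample L: M = 0.582 MN·m per $
  sample H: M = 0.179 MN·m per $
The maximum is for sample A.

sample A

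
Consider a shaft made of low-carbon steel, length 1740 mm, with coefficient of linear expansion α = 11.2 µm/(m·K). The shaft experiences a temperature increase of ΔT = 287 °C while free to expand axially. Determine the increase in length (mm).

5.59 mm

ΔL = α·L₀·ΔT = 11.2×10⁻⁶ × 1740 mm × 287.0 K = 5.59 mm.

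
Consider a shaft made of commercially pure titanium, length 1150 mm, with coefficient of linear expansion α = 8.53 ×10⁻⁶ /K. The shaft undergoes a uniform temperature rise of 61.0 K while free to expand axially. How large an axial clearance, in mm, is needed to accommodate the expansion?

ΔL = α·L₀·ΔT = 8.53×10⁻⁶ × 1150 mm × 61.00 K = 0.598 mm.

0.598 mm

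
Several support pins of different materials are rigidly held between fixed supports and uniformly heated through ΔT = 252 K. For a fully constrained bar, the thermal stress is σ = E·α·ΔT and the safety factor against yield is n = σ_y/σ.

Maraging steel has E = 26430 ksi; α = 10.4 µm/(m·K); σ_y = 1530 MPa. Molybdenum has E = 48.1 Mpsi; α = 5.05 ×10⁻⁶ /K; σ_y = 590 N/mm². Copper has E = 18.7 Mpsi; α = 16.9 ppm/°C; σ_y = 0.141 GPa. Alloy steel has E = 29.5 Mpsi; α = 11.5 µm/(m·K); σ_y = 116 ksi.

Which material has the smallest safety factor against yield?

With everything in SI (GPa, ×10⁻⁶/K, MPa):
  maraging steel: E = 182.2, α = 10.4, σ_y = 1530 → σ = 478 MPa, n = 3.20
  molybdenum: E = 331.6, α = 5.05, σ_y = 590.0 → σ = 422 MPa, n = 1.40
  copper: E = 128.9, α = 16.9, σ_y = 141.0 → σ = 549 MPa, n = 0.257
  alloy steel: E = 203.4, α = 11.5, σ_y = 799.8 → σ = 589 MPa, n = 1.36
Copper has the lowest safety factor, n = 0.257.

copper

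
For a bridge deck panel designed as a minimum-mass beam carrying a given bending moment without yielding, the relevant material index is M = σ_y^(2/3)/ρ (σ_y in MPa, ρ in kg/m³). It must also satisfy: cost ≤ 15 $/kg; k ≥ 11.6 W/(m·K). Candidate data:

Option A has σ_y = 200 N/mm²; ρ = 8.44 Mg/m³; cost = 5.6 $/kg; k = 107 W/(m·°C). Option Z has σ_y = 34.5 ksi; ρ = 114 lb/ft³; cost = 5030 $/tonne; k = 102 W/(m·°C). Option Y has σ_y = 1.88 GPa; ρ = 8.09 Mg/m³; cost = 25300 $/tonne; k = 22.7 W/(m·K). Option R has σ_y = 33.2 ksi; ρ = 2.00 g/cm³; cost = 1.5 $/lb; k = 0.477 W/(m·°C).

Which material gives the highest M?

option Z

Screen on constraints: cost ≤ 15 $/kg; k ≥ 11.6 W/(m·K). Survivors: option A, option Z.
Convert each candidate to consistent units, then evaluate M:
  option A: σ_y = 200.0 MPa, ρ = 8440 kg/m³
  option Z: σ_y = 237.9 MPa, ρ = 1826 kg/m³
  option Z: M = 21.0×10⁻³
  option A: M = 4.05×10⁻³
Option Z ranks first.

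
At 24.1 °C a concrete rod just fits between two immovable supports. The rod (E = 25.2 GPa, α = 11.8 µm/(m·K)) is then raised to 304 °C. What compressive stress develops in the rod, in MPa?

ΔT = 279.9 K. Constrained thermal stress σ = E·α·ΔT = 25.20×10³ MPa × 11.8×10⁻⁶ × 279.9 = 83.2 MPa (compressive).

83.2 MPa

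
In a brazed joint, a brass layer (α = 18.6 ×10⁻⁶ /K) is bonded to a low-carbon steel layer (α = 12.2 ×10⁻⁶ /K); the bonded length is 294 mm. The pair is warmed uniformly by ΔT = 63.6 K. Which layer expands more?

brass

α(brass) = 18.6×10⁻⁶/K vs α(low-carbon steel) = 12.2×10⁻⁶/K.
Higher α expands more for the same ΔT: brass.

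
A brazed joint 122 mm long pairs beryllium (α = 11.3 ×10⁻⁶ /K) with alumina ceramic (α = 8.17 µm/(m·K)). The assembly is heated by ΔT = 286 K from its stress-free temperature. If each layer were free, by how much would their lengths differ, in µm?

109 µm

Δα = |11.3 − 8.17|×10⁻⁶/K = 3.13×10⁻⁶/K.
ΔL_mismatch = Δα·L·ΔT = 3.13×10⁻⁶ × 122.0 mm × 286.0 K = 109 µm.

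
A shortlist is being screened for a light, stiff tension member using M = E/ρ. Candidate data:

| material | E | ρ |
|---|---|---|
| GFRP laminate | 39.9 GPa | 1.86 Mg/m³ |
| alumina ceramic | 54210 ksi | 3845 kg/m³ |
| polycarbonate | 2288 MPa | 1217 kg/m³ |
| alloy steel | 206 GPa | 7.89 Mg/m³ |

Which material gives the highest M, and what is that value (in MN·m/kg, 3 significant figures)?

Convert each candidate to consistent units, then evaluate M:
  GFRP laminate: E = 39.90 GPa, ρ = 1860 kg/m³
  alumina ceramic: E = 373.8 GPa, ρ = 3845 kg/m³
  polycarbonate: E = 2.288 GPa, ρ = 1217 kg/m³
  alloy steel: E = 206.0 GPa, ρ = 7890 kg/m³
  alumina ceramic: M = 97.2 MN·m/kg
  alloy steel: M = 26.1 MN·m/kg
  GFRP laminate: M = 21.5 MN·m/kg
  polycarbonate: M = 1.88 MN·m/kg
Alumina ceramic ranks first.

alumina ceramic, M = 97.2 MN·m/kg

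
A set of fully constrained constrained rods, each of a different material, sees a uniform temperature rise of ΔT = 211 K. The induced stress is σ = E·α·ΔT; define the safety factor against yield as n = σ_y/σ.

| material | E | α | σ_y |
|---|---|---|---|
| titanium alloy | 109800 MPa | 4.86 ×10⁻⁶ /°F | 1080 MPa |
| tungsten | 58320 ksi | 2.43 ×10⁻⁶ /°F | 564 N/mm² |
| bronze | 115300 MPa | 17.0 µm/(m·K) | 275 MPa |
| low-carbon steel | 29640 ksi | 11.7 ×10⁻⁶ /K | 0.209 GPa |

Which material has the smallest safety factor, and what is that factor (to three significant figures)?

low-carbon steel, n = 0.414

With everything in SI (GPa, ×10⁻⁶/K, MPa):
  titanium alloy: E = 109.8, α = 8.75, σ_y = 1080 → σ = 203 MPa, n = 5.33
  tungsten: E = 402.1, α = 4.37, σ_y = 564.0 → σ = 371 MPa, n = 1.52
  bronze: E = 115.3, α = 17.0, σ_y = 275.0 → σ = 414 MPa, n = 0.665
  low-carbon steel: E = 204.4, α = 11.7, σ_y = 209.0 → σ = 505 MPa, n = 0.414
Low-carbon steel has the lowest safety factor, n = 0.414.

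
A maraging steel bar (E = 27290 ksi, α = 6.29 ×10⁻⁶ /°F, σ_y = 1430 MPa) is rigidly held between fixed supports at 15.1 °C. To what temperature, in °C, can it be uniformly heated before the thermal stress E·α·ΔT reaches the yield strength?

E = 27290 ksi = 188.2 GPa.
α = 6.29×10⁻⁶/°F × 9/5 = 11.3×10⁻⁶/K.
E·α·ΔT = 1430 MPa ⇒ ΔT = 1430 / (188.2×10³ × 11.3×10⁻⁶) = 671.3 K.
T = 15.1 + 671.3 = 686.4 °C.

686 °C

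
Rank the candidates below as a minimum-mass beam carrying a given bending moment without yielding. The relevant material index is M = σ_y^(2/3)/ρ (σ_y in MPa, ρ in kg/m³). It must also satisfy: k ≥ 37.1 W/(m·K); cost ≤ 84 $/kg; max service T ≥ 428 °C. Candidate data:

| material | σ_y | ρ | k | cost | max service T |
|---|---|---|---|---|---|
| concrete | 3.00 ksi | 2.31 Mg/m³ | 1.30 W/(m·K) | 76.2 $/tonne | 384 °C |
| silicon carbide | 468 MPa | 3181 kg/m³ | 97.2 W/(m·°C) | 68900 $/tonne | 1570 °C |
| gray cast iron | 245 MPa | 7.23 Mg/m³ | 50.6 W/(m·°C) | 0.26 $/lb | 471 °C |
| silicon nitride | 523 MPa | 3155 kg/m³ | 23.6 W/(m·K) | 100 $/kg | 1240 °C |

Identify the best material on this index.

silicon carbide

Screen on constraints: k ≥ 37.1 W/(m·K); cost ≤ 84 $/kg; max service T ≥ 428 °C. Survivors: silicon carbide, gray cast iron.
Normalizing units and computing the index:
  silicon carbide: σ_y = 468.0 MPa, ρ = 3181 kg/m³
  gray cast iron: σ_y = 245.0 MPa, ρ = 7230 kg/m³
  silicon carbide: M = 18.9×10⁻³
  gray cast iron: M = 5.42×10⁻³
Silicon carbide ranks first.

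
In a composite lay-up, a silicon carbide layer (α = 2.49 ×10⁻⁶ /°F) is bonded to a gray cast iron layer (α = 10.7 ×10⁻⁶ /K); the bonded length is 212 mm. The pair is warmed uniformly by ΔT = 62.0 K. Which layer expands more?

gray cast iron

silicon carbide: α = 2.49×10⁻⁶/°F × 9/5 = 4.48×10⁻⁶/K.
α(silicon carbide) = 4.48×10⁻⁶/K vs α(gray cast iron) = 10.7×10⁻⁶/K.
Higher α expands more for the same ΔT: gray cast iron.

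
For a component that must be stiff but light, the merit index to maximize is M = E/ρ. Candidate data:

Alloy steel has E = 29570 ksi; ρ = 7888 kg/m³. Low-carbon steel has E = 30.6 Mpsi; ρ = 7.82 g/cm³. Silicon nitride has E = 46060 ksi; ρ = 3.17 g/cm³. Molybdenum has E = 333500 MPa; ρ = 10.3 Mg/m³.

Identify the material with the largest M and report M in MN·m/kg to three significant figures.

Normalizing units and computing the index:
  alloy steel: E = 203.9 GPa, ρ = 7888 kg/m³
  low-carbon steel: E = 211.0 GPa, ρ = 7820 kg/m³
  silicon nitride: E = 317.6 GPa, ρ = 3170 kg/m³
  molybdenum: E = 333.5 GPa, ρ = 10300 kg/m³
  silicon nitride: M = 100 MN·m/kg
  molybdenum: M = 32.4 MN·m/kg
  low-carbon steel: M = 27.0 MN·m/kg
  alloy steel: M = 25.8 MN·m/kg
Silicon nitride has the largest M.

silicon nitride, M = 100 MN·m/kg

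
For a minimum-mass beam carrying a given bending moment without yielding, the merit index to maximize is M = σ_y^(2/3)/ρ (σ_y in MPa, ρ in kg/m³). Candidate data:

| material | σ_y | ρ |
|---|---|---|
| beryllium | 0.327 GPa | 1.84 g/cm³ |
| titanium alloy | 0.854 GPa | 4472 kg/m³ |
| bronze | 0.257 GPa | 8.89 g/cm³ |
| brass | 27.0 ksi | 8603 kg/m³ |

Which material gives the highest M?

In SI units:
  beryllium: σ_y = 327.0 MPa, ρ = 1840 kg/m³
  titanium alloy: σ_y = 854.0 MPa, ρ = 4472 kg/m³
  bronze: σ_y = 257.0 MPa, ρ = 8890 kg/m³
  brass: σ_y = 186.2 MPa, ρ = 8603 kg/m³
  beryllium: M = 25.8×10⁻³
  titanium alloy: M = 20.1×10⁻³
  bronze: M = 4.55×10⁻³
  brass: M = 3.79×10⁻³
Highest index: beryllium.

beryllium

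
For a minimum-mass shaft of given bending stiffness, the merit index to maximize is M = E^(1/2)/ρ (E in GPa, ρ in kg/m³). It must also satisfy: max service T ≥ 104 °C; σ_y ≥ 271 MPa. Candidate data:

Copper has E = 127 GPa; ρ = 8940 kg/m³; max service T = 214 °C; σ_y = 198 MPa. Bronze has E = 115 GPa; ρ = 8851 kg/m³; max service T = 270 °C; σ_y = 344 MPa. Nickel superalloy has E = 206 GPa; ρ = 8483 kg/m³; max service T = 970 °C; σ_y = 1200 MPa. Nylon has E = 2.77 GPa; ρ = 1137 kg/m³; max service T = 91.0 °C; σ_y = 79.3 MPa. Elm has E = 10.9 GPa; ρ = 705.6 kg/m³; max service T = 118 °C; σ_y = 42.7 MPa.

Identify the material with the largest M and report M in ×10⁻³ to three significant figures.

Screen on constraints: max service T ≥ 104 °C; σ_y ≥ 271 MPa. Survivors: bronze, nickel superalloy.
Computing M directly (units already consistent):
  nickel superalloy: M = 1.69×10⁻³
  bronze: M = 1.21×10⁻³
The maximum is for nickel superalloy.

nickel superalloy, M = 1.69×10⁻³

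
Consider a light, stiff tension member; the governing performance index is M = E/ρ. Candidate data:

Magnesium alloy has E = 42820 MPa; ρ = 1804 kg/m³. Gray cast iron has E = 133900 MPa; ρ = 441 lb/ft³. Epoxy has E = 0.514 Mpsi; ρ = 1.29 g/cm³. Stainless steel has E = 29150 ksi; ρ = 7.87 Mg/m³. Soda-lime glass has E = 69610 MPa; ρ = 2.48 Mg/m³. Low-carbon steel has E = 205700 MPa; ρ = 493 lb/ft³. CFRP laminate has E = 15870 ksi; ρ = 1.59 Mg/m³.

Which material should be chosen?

Putting every candidate on a common basis:
  magnesium alloy: E = 42.82 GPa, ρ = 1804 kg/m³
  gray cast iron: E = 133.9 GPa, ρ = 7064 kg/m³
  epoxy: E = 3.544 GPa, ρ = 1290 kg/m³
  stainless steel: E = 201.0 GPa, ρ = 7870 kg/m³
  soda-lime glass: E = 69.61 GPa, ρ = 2480 kg/m³
  low-carbon steel: E = 205.7 GPa, ρ = 7897 kg/m³
  CFRP laminate: E = 109.4 GPa, ρ = 1590 kg/m³
  CFRP laminate: M = 68.8 MN·m/kg
  soda-lime glass: M = 28.1 MN·m/kg
  low-carbon steel: M = 26.0 MN·m/kg
  stainless steel: M = 25.5 MN·m/kg
  magnesium alloy: M = 23.7 MN·m/kg
  gray cast iron: M = 19.0 MN·m/kg
  epoxy: M = 2.75 MN·m/kg
The maximum is for CFRP laminate.

CFRP laminate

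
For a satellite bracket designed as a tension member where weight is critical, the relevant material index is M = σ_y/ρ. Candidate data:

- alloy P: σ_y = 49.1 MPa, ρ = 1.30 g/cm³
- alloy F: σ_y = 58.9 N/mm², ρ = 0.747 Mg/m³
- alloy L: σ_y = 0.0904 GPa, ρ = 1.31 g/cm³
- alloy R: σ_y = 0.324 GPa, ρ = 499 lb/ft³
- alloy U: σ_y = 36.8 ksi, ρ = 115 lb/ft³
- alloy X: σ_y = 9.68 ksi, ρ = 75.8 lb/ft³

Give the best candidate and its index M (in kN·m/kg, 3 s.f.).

alloy U, M = 138 kN·m/kg

After converting to SI:
  alloy P: σ_y = 49.10 MPa, ρ = 1300 kg/m³
  alloy F: σ_y = 58.90 MPa, ρ = 747.0 kg/m³
  alloy L: σ_y = 90.40 MPa, ρ = 1310 kg/m³
  alloy R: σ_y = 324.0 MPa, ρ = 7993 kg/m³
  alloy U: σ_y = 253.7 MPa, ρ = 1842 kg/m³
  alloy X: σ_y = 66.74 MPa, ρ = 1214 kg/m³
  alloy U: M = 138 kN·m/kg
  alloy F: M = 78.8 kN·m/kg
  alloy L: M = 69.0 kN·m/kg
  alloy X: M = 55.0 kN·m/kg
  alloy R: M = 40.5 kN·m/kg
  alloy P: M = 37.8 kN·m/kg
Alloy U has the largest M.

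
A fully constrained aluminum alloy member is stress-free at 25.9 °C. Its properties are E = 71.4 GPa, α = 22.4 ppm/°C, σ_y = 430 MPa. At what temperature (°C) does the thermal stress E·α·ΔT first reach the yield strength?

E·α·ΔT = 430.0 MPa ⇒ ΔT = 430.0 / (71.40×10³ × 22.4×10⁻⁶) = 268.9 K.
T = 25.9 + 268.9 = 294.8 °C.

295 °C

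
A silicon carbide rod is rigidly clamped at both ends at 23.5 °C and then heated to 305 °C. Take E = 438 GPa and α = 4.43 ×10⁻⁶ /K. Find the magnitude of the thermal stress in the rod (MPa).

ΔT = 281.5 K. Constrained thermal stress σ = E·α·ΔT = 438.0×10³ MPa × 4.43×10⁻⁶ × 281.5 = 546 MPa (compressive).

546 MPa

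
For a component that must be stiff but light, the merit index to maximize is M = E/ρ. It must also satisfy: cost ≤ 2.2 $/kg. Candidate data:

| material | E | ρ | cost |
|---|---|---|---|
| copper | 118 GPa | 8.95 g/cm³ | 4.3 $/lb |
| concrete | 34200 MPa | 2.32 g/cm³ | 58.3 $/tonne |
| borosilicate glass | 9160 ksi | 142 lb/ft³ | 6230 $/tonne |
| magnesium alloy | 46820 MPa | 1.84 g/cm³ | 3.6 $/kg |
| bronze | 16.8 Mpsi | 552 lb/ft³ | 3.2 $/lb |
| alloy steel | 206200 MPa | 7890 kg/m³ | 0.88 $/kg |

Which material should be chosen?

alloy steel

Screen on constraints: cost ≤ 2.2 $/kg. Survivors: concrete, alloy steel.
Putting every candidate on a common basis:
  concrete: E = 34.20 GPa, ρ = 2320 kg/m³
  alloy steel: E = 206.2 GPa, ρ = 7890 kg/m³
  alloy steel: M = 26.1 MN·m/kg
  concrete: M = 14.7 MN·m/kg
The maximum is for alloy steel.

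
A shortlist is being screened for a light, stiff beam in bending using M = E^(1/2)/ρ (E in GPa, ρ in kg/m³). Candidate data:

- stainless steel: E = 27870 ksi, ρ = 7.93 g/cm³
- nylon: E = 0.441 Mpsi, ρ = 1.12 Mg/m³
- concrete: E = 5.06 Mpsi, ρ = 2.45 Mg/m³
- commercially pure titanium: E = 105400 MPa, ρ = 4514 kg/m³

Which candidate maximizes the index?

concrete

Putting every candidate on a common basis:
  stainless steel: E = 192.2 GPa, ρ = 7930 kg/m³
  nylon: E = 3.041 GPa, ρ = 1120 kg/m³
  concrete: E = 34.89 GPa, ρ = 2450 kg/m³
  commercially pure titanium: E = 105.4 GPa, ρ = 4514 kg/m³
  concrete: M = 2.41×10⁻³
  commercially pure titanium: M = 2.27×10⁻³
  stainless steel: M = 1.75×10⁻³
  nylon: M = 1.56×10⁻³
The maximum is for concrete.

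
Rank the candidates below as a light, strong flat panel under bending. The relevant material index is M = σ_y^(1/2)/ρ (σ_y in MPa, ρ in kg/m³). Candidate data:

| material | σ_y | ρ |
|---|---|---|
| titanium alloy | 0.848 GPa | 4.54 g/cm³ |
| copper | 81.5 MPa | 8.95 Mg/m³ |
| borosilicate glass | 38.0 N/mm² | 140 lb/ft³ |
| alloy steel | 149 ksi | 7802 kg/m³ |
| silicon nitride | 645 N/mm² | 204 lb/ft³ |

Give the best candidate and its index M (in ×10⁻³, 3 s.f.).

silicon nitride, M = 7.77×10⁻³

Putting every candidate on a common basis:
  titanium alloy: σ_y = 848.0 MPa, ρ = 4540 kg/m³
  copper: σ_y = 81.50 MPa, ρ = 8950 kg/m³
  borosilicate glass: σ_y = 38.00 MPa, ρ = 2243 kg/m³
  alloy steel: σ_y = 1027 MPa, ρ = 7802 kg/m³
  silicon nitride: σ_y = 645.0 MPa, ρ = 3268 kg/m³
  silicon nitride: M = 7.77×10⁻³
  titanium alloy: M = 6.41×10⁻³
  alloy steel: M = 4.11×10⁻³
  borosilicate glass: M = 2.75×10⁻³
  copper: M = 1.01×10⁻³
Silicon nitride has the largest M.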